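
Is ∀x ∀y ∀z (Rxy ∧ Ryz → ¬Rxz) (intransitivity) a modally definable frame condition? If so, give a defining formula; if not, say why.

Not definable by any modal formula

Any modally definable frame class is closed under surjective bounded morphisms.
The 5-cycle (worlds w0,w1,w2,w3,w4 with w0→w1→w2→w3→w4→w0) is intransitive. Mapping every world to a single reflexive point • is a surjective bounded morphism; the reflexive point is not intransitive (R••∧R•• but R••).
So no modal formula (or set of formulas) defines exactly the intransitive frames.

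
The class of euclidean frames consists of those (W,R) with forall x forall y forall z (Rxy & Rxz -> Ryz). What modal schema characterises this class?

A defining formula is ◇ψ → □◇ψ (the 5 axiom).
Suppose ◇ψ→□◇ψ is valid. Take Rxy, Rxz and set V(ψ)={y}. Then ◇ψ at x, so □◇ψ at x, so ◇ψ at z, so some w with Rzw has ψ; w=y, i.e. Rzy. By symmetry of the argument, Ryz.

◇ψ → □◇ψ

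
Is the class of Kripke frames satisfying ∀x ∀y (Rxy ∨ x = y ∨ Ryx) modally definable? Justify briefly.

No — not modally definable

Modal frame validity is preserved under disjoint unions.
Take 3 disjoint single-world reflexive frames: each is trivially connected, but their disjoint union has 3 worlds with no edge between distinct components, so it is not connected.
So no modal formula (or set of formulas) defines exactly the connected frames.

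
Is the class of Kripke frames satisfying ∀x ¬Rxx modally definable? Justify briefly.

No

Modal frame validity is preserved under surjective bounded morphisms.
The 4-cycle (worlds s,t,u,v with s→t→u→v→s) is irreflexive, and the map sending every world to a single reflexive point • is a surjective bounded morphism (forth: every edge maps to (•,•); back: every world has a successor). So any modal formula valid on the 4-cycle is also valid on the reflexive point, which is not irreflexive.
So no modal formula (or set of formulas) defines exactly the irreflexive frames.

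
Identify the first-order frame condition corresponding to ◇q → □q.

partial functionality: ∀x ∀y ∀z (Rxy ∧ Rxz → y = z)

Suppose ◇q→□q is valid. Take Rxy, Rxz and set V(q)={y}. Then ◇q at x, so □q at x, so q at z, i.e. z=y.
Conversely, on a frame with partial functionality the schema holds at every world under every valuation.
So the correspondent is partial functionality.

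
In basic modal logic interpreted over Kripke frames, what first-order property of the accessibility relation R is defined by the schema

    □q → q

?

Suppose □q→q is valid. At any x set V(q)={w : Rxw}. Then □q holds at x, so q holds at x, i.e. Rxx.
Conversely, on a frame with reflexivity the schema holds at every world under every valuation.
Frame condition: ∀x Rxx.

reflexivity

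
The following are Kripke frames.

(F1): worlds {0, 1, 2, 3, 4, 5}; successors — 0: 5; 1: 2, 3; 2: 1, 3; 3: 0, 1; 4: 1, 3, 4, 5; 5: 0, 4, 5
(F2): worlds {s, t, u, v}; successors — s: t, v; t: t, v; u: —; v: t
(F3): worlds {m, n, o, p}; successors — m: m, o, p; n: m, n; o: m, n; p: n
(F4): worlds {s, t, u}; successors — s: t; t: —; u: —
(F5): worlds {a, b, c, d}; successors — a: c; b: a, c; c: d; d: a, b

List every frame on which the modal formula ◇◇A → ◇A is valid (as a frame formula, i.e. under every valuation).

This is the axiom for transitivity; its first-order frame correspondent is ∀x ∀y ∀z (Rxy ∧ Ryz → Rxz).
(F1): fails — R31 and R12 but not R32.
(F2): fails — Rvt and Rtv but not Rvv.
(F3): fails — Rom and Rmo but not Roo.
(F4): ✓.
(F5): fails — Rbc and Rcd but not Rbd.
Valid on: (F4).

(F4)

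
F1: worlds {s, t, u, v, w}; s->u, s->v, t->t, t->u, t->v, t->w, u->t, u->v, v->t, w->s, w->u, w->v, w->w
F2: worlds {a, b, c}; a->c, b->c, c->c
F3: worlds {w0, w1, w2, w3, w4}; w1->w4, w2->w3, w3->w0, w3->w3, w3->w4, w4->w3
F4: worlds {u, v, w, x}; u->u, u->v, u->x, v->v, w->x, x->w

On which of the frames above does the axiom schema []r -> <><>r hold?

F1, F2

The schema corresponds to a generalized confluence (Geach) condition: forall x exists w (xRw & x R^2 w).
F1: condition met.
F2: condition met.
F3: fails — at w0 but no w with w0Rw and w0R²w.
F4: fails — at w but no t with wRt and wR²t.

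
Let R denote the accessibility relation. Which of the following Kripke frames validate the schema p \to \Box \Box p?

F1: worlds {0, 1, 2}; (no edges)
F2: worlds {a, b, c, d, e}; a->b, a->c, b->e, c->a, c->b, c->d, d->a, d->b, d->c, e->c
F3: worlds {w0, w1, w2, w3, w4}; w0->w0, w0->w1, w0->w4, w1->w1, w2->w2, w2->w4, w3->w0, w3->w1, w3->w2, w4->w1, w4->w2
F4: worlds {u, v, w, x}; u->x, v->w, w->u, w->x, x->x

Frame correspondent (Sahlqvist): \forall x \forall z (x R^2 z \to \exists w (x = w \wedge z = w)) — i.e. a generalized confluence (Geach) condition.
F1: satisfies the condition.
F2: fails — aR²b but a ≠ b.
F3: fails — w0R²w1 but w0 ≠ w1.
F4: fails — uR²x but u ≠ x.

F1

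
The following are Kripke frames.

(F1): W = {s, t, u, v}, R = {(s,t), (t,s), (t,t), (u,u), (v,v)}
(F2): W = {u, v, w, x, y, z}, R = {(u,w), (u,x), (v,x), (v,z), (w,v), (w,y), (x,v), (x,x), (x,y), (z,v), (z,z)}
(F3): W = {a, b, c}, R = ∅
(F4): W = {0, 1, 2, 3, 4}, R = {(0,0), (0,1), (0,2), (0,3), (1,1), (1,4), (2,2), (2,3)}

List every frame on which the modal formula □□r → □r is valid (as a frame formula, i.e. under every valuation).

(F1), (F3), (F4)

Frame correspondent (Sahlqvist): ∀x ∀y (Rxy → ∃z (Rxz ∧ Rzy)) — i.e. density.
(F1): satisfies the condition.
(F2): fails — Ruw but no t with Rut and Rtw.
(F3): satisfies the condition.
(F4): satisfies the condition.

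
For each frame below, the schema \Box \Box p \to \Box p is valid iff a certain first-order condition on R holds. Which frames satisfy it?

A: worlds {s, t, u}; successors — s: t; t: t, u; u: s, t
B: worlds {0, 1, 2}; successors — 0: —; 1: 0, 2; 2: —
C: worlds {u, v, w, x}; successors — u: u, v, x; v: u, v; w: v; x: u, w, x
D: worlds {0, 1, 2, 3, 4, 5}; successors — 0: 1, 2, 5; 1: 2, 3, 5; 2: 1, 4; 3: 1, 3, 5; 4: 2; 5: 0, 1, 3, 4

C

This is the axiom for density; its first-order frame correspondent is \forall x \forall y (Rxy \to \exists z (Rxz \wedge Rzy)).
A: fails — Rus but no z with Ruz and Rzs.
B: fails — R12 but no z with R1z and Rz2.
C: condition met.
D: fails — R12 but no z with R1z and Rz2.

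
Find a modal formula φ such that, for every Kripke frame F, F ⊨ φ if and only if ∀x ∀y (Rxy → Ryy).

This is shift-reflexivity; the standard corresponding axiom is T□: □(□ψ → ψ).

□(□ψ → ψ)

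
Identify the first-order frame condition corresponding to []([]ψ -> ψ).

Suppose □(□ψ→ψ) is valid. Take Rxy and set V(ψ)={w : Ryw}. Then at y, □ψ holds; since □(□ψ→ψ) at x, □ψ→ψ at y, so ψ at y, i.e. Ryy.

Shift-reflexivity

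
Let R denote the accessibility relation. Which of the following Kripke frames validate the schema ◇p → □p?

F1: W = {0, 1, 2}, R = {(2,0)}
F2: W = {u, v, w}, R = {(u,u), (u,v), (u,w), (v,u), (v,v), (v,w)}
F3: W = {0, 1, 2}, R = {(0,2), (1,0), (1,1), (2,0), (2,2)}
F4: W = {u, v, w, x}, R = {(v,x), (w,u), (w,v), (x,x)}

F1

This is the axiom for partial functionality; its first-order frame correspondent is ∀x ∀y ∀z (Rxy ∧ Rxz → y = z).
F1: satisfies the condition.
F2: fails — u sees both u and v.
F3: fails — 1 sees both 0 and 1.
F4: fails — w sees both u and v.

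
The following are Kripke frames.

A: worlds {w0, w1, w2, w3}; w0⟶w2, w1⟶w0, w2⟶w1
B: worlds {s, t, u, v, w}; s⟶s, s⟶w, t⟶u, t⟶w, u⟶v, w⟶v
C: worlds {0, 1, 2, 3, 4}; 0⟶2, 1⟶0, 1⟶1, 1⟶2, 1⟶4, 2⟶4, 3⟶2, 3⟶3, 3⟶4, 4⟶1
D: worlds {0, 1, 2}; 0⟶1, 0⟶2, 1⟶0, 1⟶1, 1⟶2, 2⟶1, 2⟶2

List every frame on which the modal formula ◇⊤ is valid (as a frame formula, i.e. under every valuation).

Frame correspondent (Sahlqvist): ∀x ∃y Rxy — i.e. seriality.
A: fails — world w3 has no successor.
B: fails — world v has no successor.
C: condition met.
D: condition met.

C, D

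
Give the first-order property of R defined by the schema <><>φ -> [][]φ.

forall x forall y forall z ((x R^2 y & x R^2 z) -> exists w (y = w & z = w))

This is a Sahlqvist (Geach-type) schema ◇^2□^0φ → □^2◇^0φ.
Minimal-valuation argument: fix x; take any y with xR^2y and any z with xR^2z. Set V(φ) to the set of worlds R-reachable from y in exactly 0 steps. Then □^0φ holds at y, so the antecedent holds at x; validity forces ◇^0φ at z, giving a w with zR^0w and yR^0w.
First-order correspondent: forall x forall y forall z ((x R^2 y & x R^2 z) -> exists w (y = w & z = w)).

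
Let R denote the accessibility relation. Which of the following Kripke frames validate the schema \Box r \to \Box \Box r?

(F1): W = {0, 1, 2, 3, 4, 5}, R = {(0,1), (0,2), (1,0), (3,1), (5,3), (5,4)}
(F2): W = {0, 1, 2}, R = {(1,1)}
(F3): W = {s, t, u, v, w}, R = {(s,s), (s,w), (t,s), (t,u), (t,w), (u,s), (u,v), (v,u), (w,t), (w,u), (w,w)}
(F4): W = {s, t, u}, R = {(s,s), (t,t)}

(F2), (F4)

This is the axiom for transitivity; its first-order frame correspondent is \forall x \forall y \forall z (Rxy \wedge Ryz \to Rxz).
(F1): fails — R10 and R01 but not R11.
(F2): ✓.
(F3): fails — Ruv and Rvu but not Ruu.
(F4): ✓.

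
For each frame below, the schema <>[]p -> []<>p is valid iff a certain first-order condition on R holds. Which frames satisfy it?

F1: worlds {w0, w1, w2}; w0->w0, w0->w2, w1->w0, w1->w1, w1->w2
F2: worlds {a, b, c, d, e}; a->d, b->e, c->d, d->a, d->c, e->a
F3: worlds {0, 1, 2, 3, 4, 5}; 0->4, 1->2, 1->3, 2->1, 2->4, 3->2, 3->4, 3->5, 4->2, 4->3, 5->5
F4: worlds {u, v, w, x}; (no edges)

The schema corresponds to convergence: forall x forall y forall z (Rxy & Rxz -> exists w (Ryw & Rzw)).
F1: fails — Rw0w2 and Rw0w2 but w2 and w2 have no common successor.
F2: holds.
F3: fails — R34 and R32 but 4 and 2 have no common successor.
F4: holds.

F2, F4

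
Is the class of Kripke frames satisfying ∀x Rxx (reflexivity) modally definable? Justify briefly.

The condition is reflexivity. A defining modal formula is □p → p.
Suppose □p→p is valid. At any x set V(p)={w : Rxw}. Then □p holds at x, so p holds at x, i.e. Rxx.

Definable; □p → p defines it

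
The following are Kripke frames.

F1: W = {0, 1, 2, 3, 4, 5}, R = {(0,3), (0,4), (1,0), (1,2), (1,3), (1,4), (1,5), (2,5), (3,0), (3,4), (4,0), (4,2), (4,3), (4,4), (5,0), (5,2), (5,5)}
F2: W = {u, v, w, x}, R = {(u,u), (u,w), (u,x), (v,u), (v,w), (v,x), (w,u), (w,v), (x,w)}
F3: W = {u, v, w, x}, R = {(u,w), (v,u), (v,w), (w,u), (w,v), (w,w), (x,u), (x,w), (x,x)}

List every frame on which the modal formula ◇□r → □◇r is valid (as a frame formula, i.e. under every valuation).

F3

This is the axiom for convergence; its first-order frame correspondent is ∀x ∀y ∀z (Rxy ∧ Rxz → ∃w (Ryw ∧ Rzw)).
F1: fails — R10 and R12 but 0 and 2 have no common successor.
F2: fails — Ruw and Rux but w and x have no common successor.
F3: satisfies the condition.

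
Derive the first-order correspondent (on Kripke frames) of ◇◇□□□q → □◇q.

This is a Sahlqvist (Geach-type) schema ◇^2□^3q → □^1◇^1q.
Minimal-valuation argument: fix x; take any y with xR^2y and any z with xR^1z. Set V(q) to the set of worlds R-reachable from y in exactly 3 steps. Then □^3q holds at y, so the antecedent holds at x; validity forces ◇^1q at z, giving a w with zR^1w and yR^3w.
First-order correspondent: ∀x ∀y ∀z ((xR²y ∧ xRz) → ∃w (yR³w ∧ zRw)).

∀x ∀y ∀z ((xR²y ∧ xRz) → ∃w (yR³w ∧ zRw))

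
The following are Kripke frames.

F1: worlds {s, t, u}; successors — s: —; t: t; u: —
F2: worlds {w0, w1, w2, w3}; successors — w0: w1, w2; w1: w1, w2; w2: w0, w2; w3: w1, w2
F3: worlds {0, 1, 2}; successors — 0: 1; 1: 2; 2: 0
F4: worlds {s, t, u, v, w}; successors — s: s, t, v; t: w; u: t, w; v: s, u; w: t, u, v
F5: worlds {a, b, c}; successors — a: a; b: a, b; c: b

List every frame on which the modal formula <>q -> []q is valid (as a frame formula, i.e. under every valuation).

F1, F3

This is the axiom for partial functionality; its first-order frame correspondent is forall x forall y forall z (Rxy & Rxz -> y = z).
F1: condition met.
F2: fails — w0 sees both w1 and w2.
F3: condition met.
F4: fails — s sees both s and t.
F5: fails — b sees both a and b.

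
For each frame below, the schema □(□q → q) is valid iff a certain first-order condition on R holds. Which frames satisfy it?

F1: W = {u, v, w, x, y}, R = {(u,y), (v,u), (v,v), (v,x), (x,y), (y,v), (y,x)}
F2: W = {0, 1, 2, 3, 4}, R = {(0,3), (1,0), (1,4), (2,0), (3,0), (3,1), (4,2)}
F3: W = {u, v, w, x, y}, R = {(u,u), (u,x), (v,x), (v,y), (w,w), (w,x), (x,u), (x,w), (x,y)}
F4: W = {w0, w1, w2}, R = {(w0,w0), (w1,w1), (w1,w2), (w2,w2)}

The schema corresponds to shift-reflexivity: ∀x ∀y (Rxy → Ryy).
F1: fails — Ryx but not Rxx.
F2: fails — R10 but not R00.
F3: fails — Rwx but not Rxx.
F4: holds.

F4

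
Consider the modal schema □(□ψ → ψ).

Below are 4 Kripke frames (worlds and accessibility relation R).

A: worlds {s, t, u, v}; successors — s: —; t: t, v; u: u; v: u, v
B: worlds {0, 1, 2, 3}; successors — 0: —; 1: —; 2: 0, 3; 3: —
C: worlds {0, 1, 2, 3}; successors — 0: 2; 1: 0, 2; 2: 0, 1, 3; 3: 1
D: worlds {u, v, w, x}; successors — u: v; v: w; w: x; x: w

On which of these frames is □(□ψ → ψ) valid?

The schema corresponds to shift-reflexivity: ∀x ∀y (Rxy → Ryy).
A: holds.
B: fails — R23 but not R33.
C: fails — R10 but not R00.
D: fails — Ruv but not Rvv.

A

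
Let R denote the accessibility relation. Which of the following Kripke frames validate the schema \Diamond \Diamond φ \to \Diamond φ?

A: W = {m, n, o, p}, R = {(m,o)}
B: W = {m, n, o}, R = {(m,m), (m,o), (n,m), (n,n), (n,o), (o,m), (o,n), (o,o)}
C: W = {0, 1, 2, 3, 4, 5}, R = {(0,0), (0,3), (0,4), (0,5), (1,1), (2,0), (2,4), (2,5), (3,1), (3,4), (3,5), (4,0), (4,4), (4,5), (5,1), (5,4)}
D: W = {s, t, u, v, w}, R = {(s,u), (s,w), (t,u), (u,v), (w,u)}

This is the axiom for transitivity; its first-order frame correspondent is \forall x \forall y \forall z (Rxy \wedge Ryz \to Rxz).
A: satisfies the condition.
B: fails — Rmo and Ron but not Rmn.
C: fails — R34 and R40 but not R30.
D: fails — Rwu and Ruv but not Rwv.
Valid on: A.

A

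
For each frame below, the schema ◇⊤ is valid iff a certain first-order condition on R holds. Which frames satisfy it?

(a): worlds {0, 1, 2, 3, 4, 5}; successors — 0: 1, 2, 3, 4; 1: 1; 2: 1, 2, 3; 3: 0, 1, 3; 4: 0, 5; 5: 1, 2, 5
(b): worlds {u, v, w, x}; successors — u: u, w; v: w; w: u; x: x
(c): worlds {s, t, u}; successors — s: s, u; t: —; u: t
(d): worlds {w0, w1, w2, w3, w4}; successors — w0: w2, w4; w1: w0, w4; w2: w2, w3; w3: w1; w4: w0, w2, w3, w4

The schema corresponds to seriality: ∀x ∃y Rxy.
(a): condition met.
(b): condition met.
(c): fails — world t has no successor.
(d): condition met.
Valid on: (a), (b), (d).

(a), (b), (d)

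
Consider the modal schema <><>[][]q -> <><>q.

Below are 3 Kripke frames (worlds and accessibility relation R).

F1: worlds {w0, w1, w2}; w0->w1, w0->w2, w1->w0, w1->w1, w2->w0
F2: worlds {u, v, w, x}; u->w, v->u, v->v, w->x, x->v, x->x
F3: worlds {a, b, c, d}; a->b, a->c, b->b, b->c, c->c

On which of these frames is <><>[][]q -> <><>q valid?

The schema corresponds to a generalized confluence (Geach) condition: forall x forall y (x R^2 y -> exists w (y R^2 w & x R^2 w)).
F1: ✓.
F2: fails — vR²u but no t with uR²t and vR²t.
F3: ✓.

F1, F3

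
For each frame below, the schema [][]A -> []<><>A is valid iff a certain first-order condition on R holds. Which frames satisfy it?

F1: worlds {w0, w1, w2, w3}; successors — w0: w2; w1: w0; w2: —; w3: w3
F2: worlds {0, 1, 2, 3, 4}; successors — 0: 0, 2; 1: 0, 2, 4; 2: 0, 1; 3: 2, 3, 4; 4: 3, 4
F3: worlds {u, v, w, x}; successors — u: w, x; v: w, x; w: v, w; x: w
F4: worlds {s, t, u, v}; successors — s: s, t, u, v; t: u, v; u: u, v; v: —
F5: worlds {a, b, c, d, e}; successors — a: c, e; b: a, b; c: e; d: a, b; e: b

Frame correspondent (Sahlqvist): forall x forall z (xRz -> exists w (x R^2 w & z R^2 w)) — i.e. a generalized confluence (Geach) condition.
F1: fails — w0Rw2 but no w with w0R²w and w2R²w.
F2: ✓.
F3: ✓.
F4: fails — sRv but no w with sR²w and vR²w.
F5: ✓.

F2, F3, F5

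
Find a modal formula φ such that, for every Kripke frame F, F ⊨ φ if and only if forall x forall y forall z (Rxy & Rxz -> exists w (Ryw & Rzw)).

◇□ψ → □◇ψ

The condition is convergence. The .2 schema ◇□ψ → □◇ψ defines it.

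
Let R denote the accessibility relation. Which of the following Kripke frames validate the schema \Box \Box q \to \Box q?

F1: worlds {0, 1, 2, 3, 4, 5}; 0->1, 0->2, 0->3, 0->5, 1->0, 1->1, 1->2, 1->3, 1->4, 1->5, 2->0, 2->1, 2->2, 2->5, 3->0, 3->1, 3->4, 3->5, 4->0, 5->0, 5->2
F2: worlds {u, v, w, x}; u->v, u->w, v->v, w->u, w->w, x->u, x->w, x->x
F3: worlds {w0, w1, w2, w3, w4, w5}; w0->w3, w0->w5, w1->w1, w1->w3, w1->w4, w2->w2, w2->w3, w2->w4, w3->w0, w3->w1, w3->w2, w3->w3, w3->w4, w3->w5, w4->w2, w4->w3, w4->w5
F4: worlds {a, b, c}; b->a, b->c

Frame correspondent (Sahlqvist): \forall x \forall y (Rxy \to \exists z (Rxz \wedge Rzy)) — i.e. density.
F1: fails — R40 but no z with R4z and Rz0.
F2: satisfies the condition.
F3: satisfies the condition.
F4: fails — Rba but no z with Rbz and Rza.
Valid on: F2, F3.

F2, F3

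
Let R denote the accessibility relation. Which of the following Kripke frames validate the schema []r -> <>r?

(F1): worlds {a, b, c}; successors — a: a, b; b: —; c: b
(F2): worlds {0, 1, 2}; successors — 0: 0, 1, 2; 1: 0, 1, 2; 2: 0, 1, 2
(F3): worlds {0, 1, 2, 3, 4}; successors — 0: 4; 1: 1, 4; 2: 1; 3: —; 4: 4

(F2)

The schema corresponds to seriality: forall x exists y Rxy.
(F1): fails — world b has no successor.
(F2): ✓.
(F3): fails — world 3 has no successor.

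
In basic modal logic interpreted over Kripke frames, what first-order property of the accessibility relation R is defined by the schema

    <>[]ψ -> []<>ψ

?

convergence: forall x forall y forall z (Rxy & Rxz -> exists w (Ryw & Rzw))

Suppose ◇□ψ→□◇ψ is valid. Take Rxy, Rxz and set V(ψ)={w : Ryw}. Then □ψ at y so ◇□ψ at x, so □◇ψ at x, so ◇ψ at z, giving w with Rzw and Ryw.
The converse is a direct semantic check.
Frame condition: forall x forall y forall z (Rxy & Rxz -> exists w (Ryw & Rzw)).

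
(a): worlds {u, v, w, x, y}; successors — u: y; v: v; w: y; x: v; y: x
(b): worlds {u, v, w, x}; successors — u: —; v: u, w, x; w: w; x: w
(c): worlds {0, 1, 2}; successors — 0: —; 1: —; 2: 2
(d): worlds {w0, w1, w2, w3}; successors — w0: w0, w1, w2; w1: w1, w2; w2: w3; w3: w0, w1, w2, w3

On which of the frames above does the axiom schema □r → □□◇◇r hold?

(b), (c), (d)

The schema corresponds to a generalized confluence (Geach) condition: ∀x ∀z (xR²z → ∃w (xRw ∧ zR²w)).
(a): fails — uR²x but no t with uRt and xR²t.
(b): condition met.
(c): condition met.
(d): condition met.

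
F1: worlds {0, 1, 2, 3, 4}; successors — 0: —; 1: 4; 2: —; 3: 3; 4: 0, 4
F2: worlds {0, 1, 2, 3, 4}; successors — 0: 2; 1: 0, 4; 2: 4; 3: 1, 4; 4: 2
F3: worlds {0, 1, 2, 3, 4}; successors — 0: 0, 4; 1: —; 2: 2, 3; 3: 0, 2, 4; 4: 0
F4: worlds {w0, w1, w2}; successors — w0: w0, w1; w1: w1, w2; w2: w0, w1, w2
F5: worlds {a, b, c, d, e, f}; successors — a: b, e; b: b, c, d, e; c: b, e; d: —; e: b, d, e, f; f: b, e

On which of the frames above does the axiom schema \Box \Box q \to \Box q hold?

F1, F3, F4, F5

This is the axiom for density; its first-order frame correspondent is \forall x \forall y (Rxy \to \exists z (Rxz \wedge Rzy)).
F1: satisfies the condition.
F2: fails — R10 but no z with R1z and Rz0.
F3: satisfies the condition.
F4: satisfies the condition.
F5: satisfies the condition.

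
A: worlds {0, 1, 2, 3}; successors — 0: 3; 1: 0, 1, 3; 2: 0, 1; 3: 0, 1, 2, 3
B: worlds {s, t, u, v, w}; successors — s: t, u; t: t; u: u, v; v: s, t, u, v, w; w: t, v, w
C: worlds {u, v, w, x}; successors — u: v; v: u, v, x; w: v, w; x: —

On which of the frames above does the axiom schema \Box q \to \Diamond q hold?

A, B

The schema corresponds to seriality: \forall x \exists y Rxy.
A: satisfies the condition.
B: satisfies the condition.
C: fails — world x has no successor.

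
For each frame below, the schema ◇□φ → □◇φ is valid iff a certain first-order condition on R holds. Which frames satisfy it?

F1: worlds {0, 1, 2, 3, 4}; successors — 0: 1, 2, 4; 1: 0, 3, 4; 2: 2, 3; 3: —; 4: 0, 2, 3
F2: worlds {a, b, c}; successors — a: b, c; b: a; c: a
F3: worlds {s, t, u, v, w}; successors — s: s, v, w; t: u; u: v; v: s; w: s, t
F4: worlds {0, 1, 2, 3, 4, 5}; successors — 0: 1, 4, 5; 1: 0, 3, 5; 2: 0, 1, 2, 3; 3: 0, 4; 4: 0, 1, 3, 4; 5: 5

F2

The schema corresponds to convergence: ∀x ∀y ∀z (Rxy ∧ Rxz → ∃w (Ryw ∧ Rzw)).
F1: fails — R10 and R13 but 0 and 3 have no common successor.
F2: satisfies the condition.
F3: fails — Rwt and Rws but t and s have no common successor.
F4: fails — R04 and R05 but 4 and 5 have no common successor.
Valid on: F2.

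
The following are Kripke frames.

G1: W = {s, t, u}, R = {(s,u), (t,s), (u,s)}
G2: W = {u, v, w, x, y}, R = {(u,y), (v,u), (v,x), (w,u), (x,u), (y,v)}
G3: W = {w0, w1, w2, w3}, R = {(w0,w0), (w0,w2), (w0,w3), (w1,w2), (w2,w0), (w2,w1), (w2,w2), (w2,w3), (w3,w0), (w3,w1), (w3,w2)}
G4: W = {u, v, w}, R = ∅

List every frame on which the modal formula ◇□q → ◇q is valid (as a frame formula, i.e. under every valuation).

G3, G4

This is the axiom for a generalized confluence (Geach) condition; its first-order frame correspondent is ∀x ∀y (xRy → ∃w (yRw ∧ xRw)).
G1: fails — sRu but no w with uRw and sRw.
G2: fails — uRy but no t with yRt and uRt.
G3: holds.
G4: holds.
Valid on: G3, G4.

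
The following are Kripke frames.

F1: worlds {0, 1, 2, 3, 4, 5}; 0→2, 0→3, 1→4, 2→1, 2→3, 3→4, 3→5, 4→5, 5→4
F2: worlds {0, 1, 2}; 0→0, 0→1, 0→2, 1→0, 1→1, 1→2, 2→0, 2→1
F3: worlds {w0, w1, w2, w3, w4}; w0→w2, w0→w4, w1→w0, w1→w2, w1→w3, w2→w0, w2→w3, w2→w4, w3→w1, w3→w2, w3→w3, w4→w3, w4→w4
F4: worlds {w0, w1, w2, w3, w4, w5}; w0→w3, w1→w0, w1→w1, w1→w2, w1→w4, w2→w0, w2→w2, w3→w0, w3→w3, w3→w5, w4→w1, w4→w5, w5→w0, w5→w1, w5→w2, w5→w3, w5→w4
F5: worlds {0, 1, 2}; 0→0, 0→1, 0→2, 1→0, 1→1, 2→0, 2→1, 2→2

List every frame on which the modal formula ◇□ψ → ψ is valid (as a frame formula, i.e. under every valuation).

F2

The schema corresponds to symmetry: ∀x ∀y (Rxy → Ryx).
F1: fails — R34 but not R43.
F2: condition met.
F3: fails — Rw1w2 but not Rw2w1.
F4: fails — Rw1w2 but not Rw2w1.
F5: fails — R21 but not R12.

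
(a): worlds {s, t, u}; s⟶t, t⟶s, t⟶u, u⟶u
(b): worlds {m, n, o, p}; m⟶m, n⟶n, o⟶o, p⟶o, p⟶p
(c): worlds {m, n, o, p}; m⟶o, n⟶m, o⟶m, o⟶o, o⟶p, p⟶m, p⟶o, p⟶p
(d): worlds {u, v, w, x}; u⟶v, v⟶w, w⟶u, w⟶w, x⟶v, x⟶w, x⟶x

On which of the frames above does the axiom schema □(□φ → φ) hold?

(b)

This is the axiom for shift-reflexivity; its first-order frame correspondent is ∀x ∀y (Rxy → Ryy).
(a): fails — Rts but not Rss.
(b): ✓.
(c): fails — Rom but not Rmm.
(d): fails — Ruv but not Rvv.
Valid on: (b).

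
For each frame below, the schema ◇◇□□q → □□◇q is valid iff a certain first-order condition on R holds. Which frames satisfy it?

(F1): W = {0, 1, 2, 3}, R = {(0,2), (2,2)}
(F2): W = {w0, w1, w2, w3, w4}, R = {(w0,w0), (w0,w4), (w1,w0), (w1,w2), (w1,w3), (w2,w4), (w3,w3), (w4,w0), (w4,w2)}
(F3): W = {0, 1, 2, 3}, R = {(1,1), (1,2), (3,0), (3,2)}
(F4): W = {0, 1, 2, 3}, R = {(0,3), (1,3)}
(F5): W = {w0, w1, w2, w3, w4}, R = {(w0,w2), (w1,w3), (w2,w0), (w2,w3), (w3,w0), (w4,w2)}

(F1), (F4)

The schema corresponds to a generalized confluence (Geach) condition: ∀x ∀y ∀z ((xR²y ∧ xR²z) → ∃w (yR²w ∧ zRw)).
(F1): holds.
(F2): fails — w0R²w2, w0R²w2 but no w with w2R²w and w2Rw.
(F3): fails — 1R²1, 1R²2 but no w with 1R²w and 2Rw.
(F4): holds.
(F5): fails — w0R²w0, w0R²w0 but no w with w0R²w and w0Rw.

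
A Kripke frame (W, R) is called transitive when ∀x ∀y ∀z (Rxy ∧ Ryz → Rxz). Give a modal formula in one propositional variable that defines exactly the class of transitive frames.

A defining formula is □s → □□s (the 4 axiom).

□s → □□s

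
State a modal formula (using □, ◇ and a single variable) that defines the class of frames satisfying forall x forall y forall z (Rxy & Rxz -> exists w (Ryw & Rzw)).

A defining formula is ◇□p → □◇p (the .2 axiom).
Suppose ◇□p→□◇p is valid. Take Rxy, Rxz and set V(p)={w : Ryw}. Then □p at y so ◇□p at x, so □◇p at x, so ◇p at z, giving w with Rzw and Ryw.

◇□p → □◇p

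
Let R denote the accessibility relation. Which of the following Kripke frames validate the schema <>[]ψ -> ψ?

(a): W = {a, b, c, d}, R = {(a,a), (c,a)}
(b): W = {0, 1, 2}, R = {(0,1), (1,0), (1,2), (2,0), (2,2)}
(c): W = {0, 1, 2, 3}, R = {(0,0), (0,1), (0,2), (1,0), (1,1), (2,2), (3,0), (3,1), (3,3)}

The schema corresponds to symmetry: forall x forall y (Rxy -> Ryx).
(a): fails — Rca but not Rac.
(b): fails — R12 but not R21.
(c): fails — R02 but not R20.

none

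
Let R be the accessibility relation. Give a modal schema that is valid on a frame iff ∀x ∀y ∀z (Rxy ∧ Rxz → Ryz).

◇s → □◇s

This is the Euclidean property; the standard corresponding axiom is 5: ◇s → □◇s.
Suppose ◇s→□◇s is valid. Take Rxy, Rxz and set V(s)={y}. Then ◇s at x, so □◇s at x, so ◇s at z, so some w with Rzw has s; w=y, i.e. Rzy. By symmetry of the argument, Ryz.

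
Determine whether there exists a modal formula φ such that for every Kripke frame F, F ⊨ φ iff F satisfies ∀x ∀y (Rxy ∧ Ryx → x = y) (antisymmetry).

Not modally definable

Any modally definable frame class is closed under surjective bounded morphisms.
The 4-cycle (worlds w0,w1,w2,w3 with w0→w1→w2→w3→w0) is antisymmetric. Sending even-indexed worlds to • and odd-indexed worlds to ∘ is a surjective bounded morphism onto the two-world frame with •↔∘, which is not antisymmetric.
So the class is not modally definable.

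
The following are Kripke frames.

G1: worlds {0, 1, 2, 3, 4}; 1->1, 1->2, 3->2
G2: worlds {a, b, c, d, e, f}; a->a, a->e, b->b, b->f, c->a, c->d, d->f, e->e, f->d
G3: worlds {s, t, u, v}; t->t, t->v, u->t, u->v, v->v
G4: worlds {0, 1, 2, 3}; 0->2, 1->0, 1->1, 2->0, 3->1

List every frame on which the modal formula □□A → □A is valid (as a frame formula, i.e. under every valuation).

G3

The schema corresponds to density: ∀x ∀y (Rxy → ∃z (Rxz ∧ Rzy)).
G1: fails — R32 but no z with R3z and Rz2.
G2: fails — Rcd but no z with Rcz and Rzd.
G3: ✓.
G4: fails — R02 but no z with R0z and Rz2.
Valid on: G3.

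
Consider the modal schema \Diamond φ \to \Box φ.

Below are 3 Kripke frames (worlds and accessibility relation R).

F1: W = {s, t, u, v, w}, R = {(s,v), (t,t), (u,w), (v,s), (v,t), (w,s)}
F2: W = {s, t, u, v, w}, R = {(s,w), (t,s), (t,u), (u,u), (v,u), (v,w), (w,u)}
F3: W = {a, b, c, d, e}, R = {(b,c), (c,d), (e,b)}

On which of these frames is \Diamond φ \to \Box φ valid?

Frame correspondent (Sahlqvist): \forall x \forall y \forall z (Rxy \wedge Rxz \to y = z) — i.e. partial functionality.
F1: fails — v sees both s and t.
F2: fails — t sees both s and u.
F3: condition met.
Valid on: F3.

F3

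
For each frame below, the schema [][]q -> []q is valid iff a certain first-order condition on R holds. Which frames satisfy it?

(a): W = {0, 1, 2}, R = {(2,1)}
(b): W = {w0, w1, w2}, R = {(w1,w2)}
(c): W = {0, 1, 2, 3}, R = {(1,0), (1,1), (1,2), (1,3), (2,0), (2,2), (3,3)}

(c)

The schema corresponds to density: forall x forall y (Rxy -> exists z (Rxz & Rzy)).
(a): fails — R21 but no z with R2z and Rz1.
(b): fails — Rw1w2 but no z with Rw1z and Rzw2.
(c): condition met.
Valid on: (c).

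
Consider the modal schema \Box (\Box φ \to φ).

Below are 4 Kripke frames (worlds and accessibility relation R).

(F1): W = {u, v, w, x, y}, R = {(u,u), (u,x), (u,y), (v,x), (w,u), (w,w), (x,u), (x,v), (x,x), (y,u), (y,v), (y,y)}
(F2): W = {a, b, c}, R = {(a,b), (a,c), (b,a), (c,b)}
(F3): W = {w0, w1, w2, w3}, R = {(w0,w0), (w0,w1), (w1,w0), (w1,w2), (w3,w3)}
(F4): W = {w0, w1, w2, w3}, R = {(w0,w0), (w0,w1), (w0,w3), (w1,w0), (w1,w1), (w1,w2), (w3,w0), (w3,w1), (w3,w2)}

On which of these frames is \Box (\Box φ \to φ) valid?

Frame correspondent (Sahlqvist): \forall x \forall y (Rxy \to Ryy) — i.e. shift-reflexivity.
(F1): fails — Ryv but not Rvv.
(F2): fails — Rac but not Rcc.
(F3): fails — Rw1w2 but not Rw2w2.
(F4): fails — Rw1w2 but not Rw2w2.

none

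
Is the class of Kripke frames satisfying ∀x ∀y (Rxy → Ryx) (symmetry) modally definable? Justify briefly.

Yes: it is symmetry, defined by the B schema p → □◇p.
Suppose p→□◇p is valid. Take Rxy and set V(p)={x}. Then p at x, so □◇p at x, so ◇p at y, so some z with Ryz has p; z=x, i.e. Ryx.

Definable; p → □◇p defines it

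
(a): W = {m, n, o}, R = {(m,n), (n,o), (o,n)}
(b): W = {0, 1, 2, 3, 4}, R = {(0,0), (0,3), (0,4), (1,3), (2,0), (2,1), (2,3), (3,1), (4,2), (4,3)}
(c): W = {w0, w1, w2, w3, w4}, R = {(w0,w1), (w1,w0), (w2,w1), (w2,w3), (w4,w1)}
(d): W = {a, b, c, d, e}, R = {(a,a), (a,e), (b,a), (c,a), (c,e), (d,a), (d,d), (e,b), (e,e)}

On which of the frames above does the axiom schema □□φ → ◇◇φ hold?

This is the axiom for a generalized confluence (Geach) condition; its first-order frame correspondent is ∀x ∃w (xR²w ∧ xR²w).
(a): satisfies the condition.
(b): satisfies the condition.
(c): fails — at w3 but no w with w3R²w and w3R²w.
(d): satisfies the condition.

(a), (b), (d)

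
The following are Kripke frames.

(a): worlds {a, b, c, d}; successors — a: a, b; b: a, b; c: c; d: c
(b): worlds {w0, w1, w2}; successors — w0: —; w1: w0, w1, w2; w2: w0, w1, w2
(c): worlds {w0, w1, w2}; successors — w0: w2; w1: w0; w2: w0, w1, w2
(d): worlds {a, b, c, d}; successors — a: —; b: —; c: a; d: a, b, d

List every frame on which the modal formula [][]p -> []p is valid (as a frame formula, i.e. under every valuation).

Frame correspondent (Sahlqvist): forall x forall y (Rxy -> exists z (Rxz & Rzy)) — i.e. density.
(a): holds.
(b): holds.
(c): fails — Rw1w0 but no z with Rw1z and Rzw0.
(d): fails — Rca but no z with Rcz and Rza.
Valid on: (a), (b).

(a), (b)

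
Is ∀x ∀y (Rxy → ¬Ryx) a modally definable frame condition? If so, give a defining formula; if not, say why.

Not modally definable

If a class were modally definable it would be closed under surjective bounded morphisms (Goldblatt–Thomason).
The 5-cycle (worlds 0,1,2,3,4 with 0→1→2→3→4→0) is asymmetric. Mapping every world to a single reflexive point • is a surjective bounded morphism, and the reflexive point is not asymmetric (R•• but asymmetry requires ¬R••).
So the class is not modally definable.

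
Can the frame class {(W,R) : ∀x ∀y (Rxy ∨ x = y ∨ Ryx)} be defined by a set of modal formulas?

Modal frame validity is preserved under disjoint unions.
Take 3 disjoint single-world reflexive frames: each is trivially connected, but their disjoint union has 3 worlds with no edge between distinct components, so it is not connected.
So no modal formula (or set of formulas) defines exactly the connected frames.

Not modally definable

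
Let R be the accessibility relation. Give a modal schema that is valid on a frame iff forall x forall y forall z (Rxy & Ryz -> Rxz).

□p → □□p

The condition is transitivity. The 4 schema □p → □□p defines it.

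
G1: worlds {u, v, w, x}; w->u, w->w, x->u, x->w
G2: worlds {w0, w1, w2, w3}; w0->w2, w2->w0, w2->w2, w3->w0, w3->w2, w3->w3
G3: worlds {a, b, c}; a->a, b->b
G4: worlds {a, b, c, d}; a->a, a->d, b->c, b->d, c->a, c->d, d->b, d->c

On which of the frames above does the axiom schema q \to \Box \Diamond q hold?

The schema corresponds to symmetry: \forall x \forall y (Rxy \to Ryx).
G1: fails — Rxu but not Rux.
G2: fails — Rw3w2 but not Rw2w3.
G3: holds.
G4: fails — Rbc but not Rcb.

G3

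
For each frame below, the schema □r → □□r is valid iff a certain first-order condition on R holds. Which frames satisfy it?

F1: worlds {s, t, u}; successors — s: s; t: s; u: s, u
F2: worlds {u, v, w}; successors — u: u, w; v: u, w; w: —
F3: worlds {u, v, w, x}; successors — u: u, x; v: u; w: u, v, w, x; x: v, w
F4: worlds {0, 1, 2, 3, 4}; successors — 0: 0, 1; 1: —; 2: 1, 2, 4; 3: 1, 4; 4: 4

The schema corresponds to transitivity: ∀x ∀y ∀z (Rxy ∧ Ryz → Rxz).
F1: condition met.
F2: condition met.
F3: fails — Rxw and Rwu but not Rxu.
F4: condition met.
Valid on: F1, F2, F4.

F1, F2, F4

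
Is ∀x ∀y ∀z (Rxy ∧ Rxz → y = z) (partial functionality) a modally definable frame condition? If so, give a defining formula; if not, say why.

The condition is partial functionality. A defining modal formula is ◇r → □r.
Suppose ◇r→□r is valid. Take Rxy, Rxz and set V(r)={y}. Then ◇r at x, so □r at x, so r at z, i.e. z=y.

Definable; ◇r → □r defines it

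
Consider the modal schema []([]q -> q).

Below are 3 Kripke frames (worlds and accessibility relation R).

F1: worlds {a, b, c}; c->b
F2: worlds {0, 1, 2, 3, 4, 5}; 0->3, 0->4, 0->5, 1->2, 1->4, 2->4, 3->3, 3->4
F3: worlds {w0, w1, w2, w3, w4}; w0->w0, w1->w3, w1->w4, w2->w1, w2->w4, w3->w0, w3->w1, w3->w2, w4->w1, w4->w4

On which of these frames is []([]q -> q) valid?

The schema corresponds to shift-reflexivity: forall x forall y (Rxy -> Ryy).
F1: fails — Rcb but not Rbb.
F2: fails — R34 but not R44.
F3: fails — Rw3w1 but not Rw1w1.

none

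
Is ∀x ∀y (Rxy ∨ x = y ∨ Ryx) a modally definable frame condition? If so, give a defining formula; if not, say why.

Not definable by any modal formula

Modal frame validity is preserved under disjoint unions.
Take 3 disjoint single-world reflexive frames: each is trivially connected, but their disjoint union has 3 worlds with no edge between distinct components, so it is not connected.
Hence connectedness of R is not modally definable.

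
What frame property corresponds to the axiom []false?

□⊥ is valid iff no world has any successor (otherwise □⊥ fails at any world with one).
The converse is a direct semantic check.
Frame condition: forall x forall y ~Rxy.

emptiness of R: forall x forall y ~Rxy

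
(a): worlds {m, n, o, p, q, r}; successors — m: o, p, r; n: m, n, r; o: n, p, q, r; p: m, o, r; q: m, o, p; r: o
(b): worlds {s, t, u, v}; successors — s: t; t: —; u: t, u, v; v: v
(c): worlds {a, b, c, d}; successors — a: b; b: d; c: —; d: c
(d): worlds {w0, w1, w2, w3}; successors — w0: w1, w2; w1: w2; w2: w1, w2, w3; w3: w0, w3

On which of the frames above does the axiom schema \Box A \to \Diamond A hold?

Frame correspondent (Sahlqvist): \forall x \exists y Rxy — i.e. seriality.
(a): ✓.
(b): fails — world t has no successor.
(c): fails — world c has no successor.
(d): ✓.
Valid on: (a), (d).

(a), (d)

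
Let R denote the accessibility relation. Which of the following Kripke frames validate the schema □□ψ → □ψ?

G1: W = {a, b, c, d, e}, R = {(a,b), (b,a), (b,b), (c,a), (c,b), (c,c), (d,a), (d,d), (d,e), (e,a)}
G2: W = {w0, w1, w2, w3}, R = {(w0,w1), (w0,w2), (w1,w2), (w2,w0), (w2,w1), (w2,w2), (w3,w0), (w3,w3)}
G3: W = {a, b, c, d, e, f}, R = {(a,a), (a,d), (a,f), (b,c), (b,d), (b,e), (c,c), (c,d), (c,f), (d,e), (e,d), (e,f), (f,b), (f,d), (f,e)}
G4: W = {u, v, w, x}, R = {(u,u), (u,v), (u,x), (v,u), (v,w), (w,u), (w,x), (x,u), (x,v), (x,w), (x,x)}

G2

This is the axiom for density; its first-order frame correspondent is ∀x ∀y (Rxy → ∃z (Rxz ∧ Rzy)).
G1: fails — Rea but no z with Rez and Rza.
G2: condition met.
G3: fails — Ref but no z with Rez and Rzf.
G4: fails — Rvw but no z with Rvz and Rzw.
Valid on: G2.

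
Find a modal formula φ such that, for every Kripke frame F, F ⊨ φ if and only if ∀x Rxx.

This is reflexivity; the standard corresponding axiom is T: □p → p.

□p → p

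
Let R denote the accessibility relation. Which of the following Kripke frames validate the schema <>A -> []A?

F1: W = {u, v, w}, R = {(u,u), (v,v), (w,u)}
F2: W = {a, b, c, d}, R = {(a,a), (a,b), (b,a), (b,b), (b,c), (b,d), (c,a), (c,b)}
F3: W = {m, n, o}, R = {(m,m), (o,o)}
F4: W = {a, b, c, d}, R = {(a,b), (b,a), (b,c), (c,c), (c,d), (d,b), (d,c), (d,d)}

The schema corresponds to partial functionality: forall x forall y forall z (Rxy & Rxz -> y = z).
F1: satisfies the condition.
F2: fails — a sees both a and b.
F3: satisfies the condition.
F4: fails — b sees both a and c.
Valid on: F1, F3.

F1, F3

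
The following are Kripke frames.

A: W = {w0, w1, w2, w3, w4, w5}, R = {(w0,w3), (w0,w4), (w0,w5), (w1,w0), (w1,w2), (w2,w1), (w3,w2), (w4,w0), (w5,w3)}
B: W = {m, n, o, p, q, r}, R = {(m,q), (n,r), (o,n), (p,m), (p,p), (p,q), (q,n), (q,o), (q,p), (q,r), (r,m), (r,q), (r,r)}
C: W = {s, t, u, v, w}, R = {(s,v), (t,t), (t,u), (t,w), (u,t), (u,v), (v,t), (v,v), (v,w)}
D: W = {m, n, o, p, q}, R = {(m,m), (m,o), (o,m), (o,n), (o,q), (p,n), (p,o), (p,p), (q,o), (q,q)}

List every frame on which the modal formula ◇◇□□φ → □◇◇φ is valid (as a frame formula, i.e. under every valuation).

Frame correspondent (Sahlqvist): ∀x ∀y ∀z ((xR²y ∧ xRz) → ∃w (yR²w ∧ zR²w)) — i.e. a generalized confluence (Geach) condition.
A: fails — w0R²w0, w0Rw3 but no w with w0R²w and w3R²w.
B: ✓.
C: fails — sR²w, sRv but no w* with wR²w* and vR²w*.
D: fails — mR²n, mRm but no w with nR²w and mR²w.
Valid on: B.

B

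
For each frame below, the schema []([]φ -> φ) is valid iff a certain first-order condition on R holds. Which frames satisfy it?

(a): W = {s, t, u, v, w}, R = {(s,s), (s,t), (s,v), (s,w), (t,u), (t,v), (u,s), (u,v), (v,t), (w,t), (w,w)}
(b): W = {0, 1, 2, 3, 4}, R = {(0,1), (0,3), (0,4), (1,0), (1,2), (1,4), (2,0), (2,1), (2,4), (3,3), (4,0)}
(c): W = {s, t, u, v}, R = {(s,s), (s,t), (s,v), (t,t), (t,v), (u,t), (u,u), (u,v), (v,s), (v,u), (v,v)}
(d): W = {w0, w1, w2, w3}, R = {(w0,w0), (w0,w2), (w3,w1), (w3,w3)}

(c)

This is the axiom for shift-reflexivity; its first-order frame correspondent is forall x forall y (Rxy -> Ryy).
(a): fails — Ruv but not Rvv.
(b): fails — R10 but not R00.
(c): ✓.
(d): fails — Rw0w2 but not Rw2w2.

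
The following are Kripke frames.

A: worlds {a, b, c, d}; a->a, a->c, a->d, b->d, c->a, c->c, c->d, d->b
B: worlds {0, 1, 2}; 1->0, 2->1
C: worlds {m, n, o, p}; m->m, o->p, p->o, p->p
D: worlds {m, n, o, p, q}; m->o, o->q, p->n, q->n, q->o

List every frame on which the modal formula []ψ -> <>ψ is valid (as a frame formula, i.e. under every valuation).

A

The schema corresponds to seriality: forall x exists y Rxy.
A: ✓.
B: fails — world 0 has no successor.
C: fails — world n has no successor.
D: fails — world n has no successor.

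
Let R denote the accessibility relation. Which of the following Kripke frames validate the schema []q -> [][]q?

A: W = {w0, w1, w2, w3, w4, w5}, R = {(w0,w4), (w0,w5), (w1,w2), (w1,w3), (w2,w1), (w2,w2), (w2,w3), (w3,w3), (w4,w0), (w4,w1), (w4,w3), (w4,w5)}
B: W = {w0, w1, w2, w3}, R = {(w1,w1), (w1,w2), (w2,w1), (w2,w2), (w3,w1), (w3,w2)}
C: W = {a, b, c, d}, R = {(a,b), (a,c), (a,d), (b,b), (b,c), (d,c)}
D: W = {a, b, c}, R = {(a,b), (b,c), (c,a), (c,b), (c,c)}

Frame correspondent (Sahlqvist): forall x forall y forall z (Rxy & Ryz -> Rxz) — i.e. transitivity.
A: fails — Rw1w2 and Rw2w1 but not Rw1w1.
B: condition met.
C: condition met.
D: fails — Rbc and Rcb but not Rbb.

B, C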